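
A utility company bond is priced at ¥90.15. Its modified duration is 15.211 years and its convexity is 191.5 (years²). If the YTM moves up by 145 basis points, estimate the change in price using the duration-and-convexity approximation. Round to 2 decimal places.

Duration effect: -D_mod·Δy = -15.211 × (+0.0145) = -0.2205595
Convexity effect: ½·C·(Δy)² = 0.5 × 191.5 × (0.0145)² = +0.0201314375
ΔP/P ≈ -0.2205595 + 0.0201314375 = -0.2004280625
ΔP ≈ 90.15 × (-0.2004280625) = -18.068589834375.

-¥18.07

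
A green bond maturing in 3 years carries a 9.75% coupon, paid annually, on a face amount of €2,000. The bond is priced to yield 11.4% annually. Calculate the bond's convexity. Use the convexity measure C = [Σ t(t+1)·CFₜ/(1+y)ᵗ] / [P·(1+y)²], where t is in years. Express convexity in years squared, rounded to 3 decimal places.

With y = 0.114:
  t   CF        PV=CF/(1+0.114)^t    t·PV        t(t+1)·PV
  1       195.00       175.0449       175.0449         350.0898
  2       195.00       157.1319       314.2637         942.7911
  3     2,195.00     1,587.7384     4,763.2152      19,052.8610
  Σ                  1,919.9151     5,252.5238      20,345.7418
P = 1,919.9151.
Convexity = Σ t(t+1)·PV / [P·(1+y)²] = 20,345.7418 / (1,919.9151 × 1.240996) = 8.53928.

8.539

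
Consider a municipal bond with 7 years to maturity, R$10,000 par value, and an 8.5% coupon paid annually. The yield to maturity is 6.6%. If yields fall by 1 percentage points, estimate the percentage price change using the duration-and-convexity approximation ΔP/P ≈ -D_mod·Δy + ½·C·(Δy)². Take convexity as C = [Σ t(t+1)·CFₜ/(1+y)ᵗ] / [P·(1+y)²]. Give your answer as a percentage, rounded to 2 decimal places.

+5.46%

With y = 0.066:
  t   CF        PV=CF/(1+0.066)^t    t·PV        t(t+1)·PV
  1       850.00       797.3734       797.3734       1,594.7467
  2       850.00       748.0050     1,496.0101       4,488.0302
  3       850.00       701.6933     2,105.0798       8,420.3192
  4       850.00       658.2488     2,632.9954      13,164.9769
  5       850.00       617.4942     3,087.4711      18,524.8268
  6       850.00       579.2629     3,475.5773      24,329.0409
  7    10,850.00     6,936.3229    48,554.2606     388,434.0852
  Σ                 11,038.4006    62,148.7677     458,956.0260
P = 11,038.4006; D_Mac = 5.63023 yrs; D_mod = 5.28164 yrs; C = 36.58900.
Duration effect: -5.28164 × (-0.01) = +0.052816
Convexity effect: 0.5 × 36.58900 × (-0.01)² = +0.0018294
ΔP/P ≈ +0.052816 + 0.0018294 = +0.054646 = +5.4646%.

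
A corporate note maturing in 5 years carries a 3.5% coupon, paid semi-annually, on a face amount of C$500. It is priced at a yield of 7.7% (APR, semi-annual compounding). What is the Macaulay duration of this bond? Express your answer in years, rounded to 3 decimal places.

Periodic yield y = 0.0385. Discount each cash flow and weight by its period:
  t   CF        PV=CF/(1+0.0385)^t    t·PV
  1         8.75         8.4256         8.4256
  2         8.75         8.1133        16.2265
  3         8.75         7.8125        23.4374
  4         8.75         7.5228        30.0914
  5         8.75         7.2440        36.2198
  6         8.75         6.9754        41.8524
  7         8.75         6.7168        47.0176
  8         8.75         6.4678        51.7423
  9         8.75         6.2280        56.0521
  10      508.75       348.6899     3,486.8994
  Σ                    414.1961     3,797.9645
Price P = Σ PV = 414.1961.
Macaulay duration = Σ(t·PV) / P = 3,797.9645 / 414.1961 = 9.16948 half-year periods.
In years: 9.16948 / 2 = 4.58474 years.

4.585 years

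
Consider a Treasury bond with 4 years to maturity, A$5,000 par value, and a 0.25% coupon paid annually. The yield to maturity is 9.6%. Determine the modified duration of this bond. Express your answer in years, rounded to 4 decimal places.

3.6328 years

Periodic yield y = 0.096. First find Macaulay duration:
  t   CF        PV=CF/(1+0.096)^t    t·PV
  1        12.50        11.4051        11.4051
  2        12.50        10.4061        20.8122
  3        12.50         9.4946        28.4839
  4     5,012.50     3,473.8589    13,895.4354
  Σ                  3,505.1647    13,956.1367
P = 3,505.1647; Macaulay duration = 13,956.1367 / 3,505.1647 = 3.98159 years.
Modified duration = D_Mac / (1 + y) = 3.98159 / 1.096 = 3.63284 years.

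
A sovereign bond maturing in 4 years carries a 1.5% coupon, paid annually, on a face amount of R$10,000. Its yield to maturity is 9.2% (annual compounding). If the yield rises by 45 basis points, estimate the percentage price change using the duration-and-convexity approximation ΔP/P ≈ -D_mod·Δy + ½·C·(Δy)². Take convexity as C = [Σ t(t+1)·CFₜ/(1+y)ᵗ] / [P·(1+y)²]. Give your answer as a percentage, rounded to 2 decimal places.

-1.59%

With y = 0.092:
  t   CF        PV=CF/(1+0.092)^t    t·PV        t(t+1)·PV
  1       150.00       137.3626       137.3626         274.7253
  2       150.00       125.7900       251.5799         754.7398
  3       150.00       115.1923       345.5768       1,382.3073
  4    10,150.00     7,137.9827    28,551.9307     142,759.6533
  Σ                  7,516.3275    29,286.4500     145,171.4256
P = 7,516.3275; D_Mac = 3.89638 yrs; D_mod = 3.56811 yrs; C = 16.19684.
Duration effect: -3.56811 × (+0.0045) = -0.016057
Convexity effect: 0.5 × 16.19684 × (0.0045)² = +0.0001640
ΔP/P ≈ -0.016057 + 0.0001640 = -0.015893 = -1.5893%.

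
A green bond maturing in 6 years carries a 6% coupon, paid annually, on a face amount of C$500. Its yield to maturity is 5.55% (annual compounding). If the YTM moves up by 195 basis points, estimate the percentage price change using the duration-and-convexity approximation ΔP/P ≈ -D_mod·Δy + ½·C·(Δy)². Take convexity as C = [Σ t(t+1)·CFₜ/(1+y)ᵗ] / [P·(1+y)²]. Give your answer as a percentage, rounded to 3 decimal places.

-9.054%

With y = 0.0555:
  t   CF        PV=CF/(1+0.0555)^t    t·PV        t(t+1)·PV
  1        30.00        28.4225        28.4225          56.8451
  2        30.00        26.9280        53.8561         161.5683
  3        30.00        25.5121        76.5364         306.1454
  4        30.00        24.1706        96.6826         483.4130
  5        30.00        22.8997       114.4986         686.9914
  6       530.00       383.2891     2,299.7345      16,098.1413
  Σ                    511.2222     2,669.7306      17,793.1045
P = 511.2222; D_Mac = 5.22225 yrs; D_mod = 4.94766 yrs; C = 31.24105.
Duration effect: -4.94766 × (+0.0195) = -0.096479
Convexity effect: 0.5 × 31.24105 × (0.0195)² = +0.0059397
ΔP/P ≈ -0.096479 + 0.0059397 = -0.090540 = -9.0540%.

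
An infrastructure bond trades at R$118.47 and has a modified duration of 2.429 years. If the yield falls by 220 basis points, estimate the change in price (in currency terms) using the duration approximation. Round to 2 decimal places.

Duration approximation: ΔP/P ≈ -D_mod · Δy = -2.429 × (-0.022) = +0.053438.
ΔP ≈ 118.47 × (+0.053438) = +6.33079986.

+R$6.33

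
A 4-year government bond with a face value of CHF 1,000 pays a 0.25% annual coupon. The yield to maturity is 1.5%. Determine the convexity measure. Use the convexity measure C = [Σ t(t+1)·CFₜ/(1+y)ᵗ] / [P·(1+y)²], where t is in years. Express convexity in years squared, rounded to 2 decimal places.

With y = 0.015:
  t   CF        PV=CF/(1+0.015)^t    t·PV        t(t+1)·PV
  1         2.50         2.4631         2.4631           4.9261
  2         2.50         2.4267         4.8533          14.5599
  3         2.50         2.3908         7.1724          28.6895
  4     1,002.50       944.5397     3,778.1588      18,890.7938
  Σ                    951.8202     3,792.6475      18,938.9694
P = 951.8202.
Convexity = Σ t(t+1)·PV / [P·(1+y)²] = 18,938.9694 / (951.8202 × 1.030225) = 19.31387.

19.31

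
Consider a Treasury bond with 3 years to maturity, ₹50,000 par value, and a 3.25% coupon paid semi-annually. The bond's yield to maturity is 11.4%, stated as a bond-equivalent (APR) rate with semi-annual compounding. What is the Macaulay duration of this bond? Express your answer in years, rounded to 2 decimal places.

Periodic yield y = 0.057. Discount each cash flow and weight by its period:
  t   CF        PV=CF/(1+0.057)^t    t·PV
  1       812.50       768.6850       768.6850
  2       812.50       727.2327     1,454.4654
  3       812.50       688.0158     2,064.0474
  4       812.50       650.9137     2,603.6548
  5       812.50       615.8124     3,079.0620
  6    50,812.50    36,435.1565   218,610.9389
  Σ                 39,885.8160   228,580.8535
Price P = Σ PV = 39,885.8160.
Macaulay duration = Σ(t·PV) / P = 228,580.8535 / 39,885.8160 = 5.73088 half-year periods.
In years: 5.73088 / 2 = 2.86544 years.

2.87 years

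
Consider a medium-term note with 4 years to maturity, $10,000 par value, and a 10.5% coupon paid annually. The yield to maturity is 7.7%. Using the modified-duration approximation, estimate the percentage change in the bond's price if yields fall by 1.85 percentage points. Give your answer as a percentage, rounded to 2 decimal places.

+5.99%

Periodic yield y = 0.077. Modified duration first:
  t   CF        PV=CF/(1+0.077)^t    t·PV
  1     1,050.00       974.9304       974.9304
  2     1,050.00       905.2278     1,810.4556
  3     1,050.00       840.5087     2,521.5260
  4    11,050.00     8,212.9554    32,851.8216
  Σ                 10,933.6222    38,158.7336
P = 10,933.6222; D_Mac = 3.49004 yrs; D_mod = 3.49004/(1+0.077) = 3.24052 yrs.
ΔP/P ≈ -D_mod · Δy = -3.24052 × (-0.0185) = +0.059950 = +5.9950%.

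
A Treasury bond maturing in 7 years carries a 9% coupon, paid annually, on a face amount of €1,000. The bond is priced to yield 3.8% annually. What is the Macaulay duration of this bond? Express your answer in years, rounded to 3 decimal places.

Periodic yield y = 0.038. Discount each cash flow and weight by its year:
  t   CF        PV=CF/(1+0.038)^t    t·PV
  1        90.00        86.7052        86.7052
  2        90.00        83.5310       167.0620
  3        90.00        80.4730       241.4191
  4        90.00        77.5270       310.1081
  5        90.00        74.6888       373.4442
  6        90.00        71.9546       431.7274
  7     1,090.00       839.5470     5,876.8291
  Σ                  1,314.4267     7,487.2953
Price P = Σ PV = 1,314.4267.
Macaulay duration = Σ(t·PV) / P = 7,487.2953 / 1,314.4267 = 5.69624 years.

5.696 years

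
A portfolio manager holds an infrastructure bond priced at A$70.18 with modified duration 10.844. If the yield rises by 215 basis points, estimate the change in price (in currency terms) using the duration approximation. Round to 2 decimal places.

Duration approximation: ΔP/P ≈ -D_mod · Δy = -10.844 × (+0.0215) = -0.233146.
ΔP ≈ 70.18 × (-0.233146) = -16.36218628.

-A$16.36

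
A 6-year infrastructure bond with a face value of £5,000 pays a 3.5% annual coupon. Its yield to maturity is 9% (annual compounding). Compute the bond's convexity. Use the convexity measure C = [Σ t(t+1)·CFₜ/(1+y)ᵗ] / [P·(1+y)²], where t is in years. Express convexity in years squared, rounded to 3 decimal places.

With y = 0.09:
  t   CF        PV=CF/(1+0.09)^t    t·PV        t(t+1)·PV
  1       175.00       160.5505       160.5505         321.1009
  2       175.00       147.2940       294.5880         883.7640
  3       175.00       135.1321       405.3963       1,621.5853
  4       175.00       123.9744       495.8976       2,479.4882
  5       175.00       113.7380       568.6900       3,412.1398
  6     5,175.00     3,085.6834    18,514.1005     129,598.7035
  Σ                  3,766.3724    20,439.2229     138,316.7817
P = 3,766.3724.
Convexity = Σ t(t+1)·PV / [P·(1+y)²] = 138,316.7817 / (3,766.3724 × 1.188100) = 30.90997.

30.910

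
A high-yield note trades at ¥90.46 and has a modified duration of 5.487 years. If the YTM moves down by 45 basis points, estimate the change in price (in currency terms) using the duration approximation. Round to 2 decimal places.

Duration approximation: ΔP/P ≈ -D_mod · Δy = -5.487 × (-0.0045) = +0.0246915.
ΔP ≈ 90.46 × (+0.0246915) = +2.23359309.

+¥2.23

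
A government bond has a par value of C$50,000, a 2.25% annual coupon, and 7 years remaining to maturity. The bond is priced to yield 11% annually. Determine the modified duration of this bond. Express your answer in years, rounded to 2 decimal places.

5.75 years

Periodic yield y = 0.11. First find Macaulay duration:
  t   CF        PV=CF/(1+0.11)^t    t·PV
  1     1,125.00     1,013.5135     1,013.5135
  2     1,125.00       913.0752     1,826.1505
  3     1,125.00       822.5903     2,467.7709
  4     1,125.00       741.0723     2,964.2894
  5     1,125.00       667.6327     3,338.1637
  6     1,125.00       601.4709     3,608.8256
  7    51,125.00    24,624.7863   172,373.5038
  Σ                 29,384.1413   187,592.2174
P = 29,384.1413; Macaulay duration = 187,592.2174 / 29,384.1413 = 6.38413 years.
Modified duration = D_Mac / (1 + y) = 6.38413 / 1.11 = 5.75147 years.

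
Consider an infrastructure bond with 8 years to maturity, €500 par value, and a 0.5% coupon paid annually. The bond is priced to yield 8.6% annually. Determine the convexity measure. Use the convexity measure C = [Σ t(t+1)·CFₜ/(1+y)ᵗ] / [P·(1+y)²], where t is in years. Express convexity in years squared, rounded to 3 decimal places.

59.028

With y = 0.086:
  t   CF        PV=CF/(1+0.086)^t    t·PV        t(t+1)·PV
  1         2.50         2.3020         2.3020           4.6041
  2         2.50         2.1197         4.2395          12.7184
  3         2.50         1.9519         5.8556          23.4224
  4         2.50         1.7973         7.1892          35.9460
  5         2.50         1.6550         8.2749          49.6492
  6         2.50         1.5239         9.1435          64.0045
  7         2.50         1.4032         9.8227          78.5813
  8       502.50       259.7153     2,077.7221      18,699.4985
  Σ                    272.4683     2,124.5494      18,968.4244
P = 272.4683.
Convexity = Σ t(t+1)·PV / [P·(1+y)²] = 18,968.4244 / (272.4683 × 1.179396) = 59.02767.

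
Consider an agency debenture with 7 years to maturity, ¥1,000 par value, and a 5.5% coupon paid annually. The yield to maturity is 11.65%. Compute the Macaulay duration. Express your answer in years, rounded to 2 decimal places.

Periodic yield y = 0.1165. Discount each cash flow and weight by its year:
  t   CF        PV=CF/(1+0.1165)^t    t·PV
  1        55.00        49.2611        49.2611
  2        55.00        44.1210        88.2420
  3        55.00        39.5172       118.5517
  4        55.00        35.3938       141.5754
  5        55.00        31.7007       158.5036
  6        55.00        28.3929       170.3576
  7     1,055.00       487.7995     3,414.5966
  Σ                    716.1863     4,141.0880
Price P = Σ PV = 716.1863.
Macaulay duration = Σ(t·PV) / P = 4,141.0880 / 716.1863 = 5.78214 years.

5.78 years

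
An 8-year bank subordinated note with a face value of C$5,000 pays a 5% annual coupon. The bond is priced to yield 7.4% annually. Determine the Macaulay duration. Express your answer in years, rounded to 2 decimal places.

Periodic yield y = 0.074. Discount each cash flow and weight by its year:
  t   CF        PV=CF/(1+0.074)^t    t·PV
  1       250.00       232.7747       232.7747
  2       250.00       216.7362       433.4724
  3       250.00       201.8028       605.4084
  4       250.00       187.8983       751.5933
  5       250.00       174.9519       874.7594
  6       250.00       162.8975       977.3848
  7       250.00       151.6736     1,061.7153
  8     5,250.00     2,965.6852    23,725.4817
  Σ                  4,294.4201    28,662.5899
Price P = Σ PV = 4,294.4201.
Macaulay duration = Σ(t·PV) / P = 28,662.5899 / 4,294.4201 = 6.67438 years.

6.67 years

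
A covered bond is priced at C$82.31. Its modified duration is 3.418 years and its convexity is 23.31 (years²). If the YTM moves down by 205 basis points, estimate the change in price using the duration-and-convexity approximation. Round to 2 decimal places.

+C$6.17

Duration effect: -D_mod·Δy = -3.418 × (-0.0205) = +0.070069
Convexity effect: ½·C·(Δy)² = 0.5 × 23.31 × (-0.0205)² = +0.00489801375
ΔP/P ≈ +0.070069 + 0.00489801375 = +0.07496701375
ΔP ≈ 82.31 × (+0.07496701375) = +6.1705349017625.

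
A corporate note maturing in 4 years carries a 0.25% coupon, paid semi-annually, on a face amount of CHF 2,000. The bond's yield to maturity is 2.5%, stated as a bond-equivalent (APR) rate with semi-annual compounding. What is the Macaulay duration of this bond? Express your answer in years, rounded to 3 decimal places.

Periodic yield y = 0.0125. Discount each cash flow and weight by its period:
  t   CF        PV=CF/(1+0.0125)^t    t·PV
  1         2.50         2.4691         2.4691
  2         2.50         2.4387         4.8773
  3         2.50         2.4085         7.2256
  4         2.50         2.3788         9.5152
  5         2.50         2.3494        11.7472
  6         2.50         2.3204        13.9226
  7         2.50         2.2918        16.0425
  8     2,002.50     1,813.0604    14,504.4831
  Σ                  1,829.7172    14,570.2828
Price P = Σ PV = 1,829.7172.
Macaulay duration = Σ(t·PV) / P = 14,570.2828 / 1,829.7172 = 7.96313 half-year periods.
In years: 7.96313 / 2 = 3.98157 years.

3.982 years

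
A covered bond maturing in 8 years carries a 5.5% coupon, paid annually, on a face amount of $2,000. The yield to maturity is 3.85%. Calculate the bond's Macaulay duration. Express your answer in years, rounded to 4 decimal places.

Periodic yield y = 0.0385. Discount each cash flow and weight by its year:
  t   CF        PV=CF/(1+0.0385)^t    t·PV
  1       110.00       105.9220       105.9220
  2       110.00       101.9952       203.9904
  3       110.00        98.2140       294.6419
  4       110.00        94.5729       378.2916
  5       110.00        91.0668       455.3341
  6       110.00        87.6907       526.1444
  7       110.00        84.4398       591.0786
  8     2,110.00     1,559.6618    12,477.2948
  Σ                  2,223.5632    15,032.6976
Price P = Σ PV = 2,223.5632.
Macaulay duration = Σ(t·PV) / P = 15,032.6976 / 2,223.5632 = 6.76063 years.

6.7606 years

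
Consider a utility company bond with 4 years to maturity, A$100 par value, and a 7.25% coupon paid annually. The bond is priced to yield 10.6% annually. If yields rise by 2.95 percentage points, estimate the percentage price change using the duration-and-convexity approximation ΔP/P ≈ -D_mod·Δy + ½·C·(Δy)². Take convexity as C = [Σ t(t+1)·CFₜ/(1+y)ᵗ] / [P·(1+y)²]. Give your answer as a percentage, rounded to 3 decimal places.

With y = 0.106:
  t   CF        PV=CF/(1+0.106)^t    t·PV        t(t+1)·PV
  1         7.25         6.5552         6.5552          13.1103
  2         7.25         5.9269        11.8538          35.5614
  3         7.25         5.3589        16.0766          64.3064
  4       107.25        71.6765       286.7060       1,433.5300
  Σ                     89.5174       321.1915       1,546.5081
P = 89.5174; D_Mac = 3.58803 yrs; D_mod = 3.24415 yrs; C = 14.12324.
Duration effect: -3.24415 × (+0.0295) = -0.095703
Convexity effect: 0.5 × 14.12324 × (0.0295)² = +0.0061454
ΔP/P ≈ -0.095703 + 0.0061454 = -0.089557 = -8.9557%.

-8.956%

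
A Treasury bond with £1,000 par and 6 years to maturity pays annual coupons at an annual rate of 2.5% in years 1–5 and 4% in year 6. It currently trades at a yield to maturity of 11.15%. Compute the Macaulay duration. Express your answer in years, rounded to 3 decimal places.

Periodic yield y = 0.1115. Discount each cash flow and weight by its year:
  t   CF        PV=CF/(1+0.1115)^t    t·PV
  1        25.00        22.4921        22.4921
  2        25.00        20.2358        40.4717
  3        25.00        18.2059        54.6176
  4        25.00        16.3796        65.5182
  5        25.00        14.7364        73.6822
  6     1,040.00       551.5394     3,309.2364
  Σ                    643.5892     3,566.0182
Price P = Σ PV = 643.5892.
Macaulay duration = Σ(t·PV) / P = 3,566.0182 / 643.5892 = 5.54083 years.

5.541 years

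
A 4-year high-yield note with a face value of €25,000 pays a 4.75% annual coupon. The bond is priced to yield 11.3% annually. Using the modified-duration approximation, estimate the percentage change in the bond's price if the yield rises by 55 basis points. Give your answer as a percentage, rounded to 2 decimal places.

Periodic yield y = 0.113. Modified duration first:
  t   CF        PV=CF/(1+0.113)^t    t·PV
  1     1,187.50     1,066.9362     1,066.9362
  2     1,187.50       958.6129     1,917.2259
  3     1,187.50       861.2875     2,583.8624
  4    26,187.50    17,065.2786    68,261.1144
  Σ                 19,952.1152    73,829.1389
P = 19,952.1152; D_Mac = 3.70032 yrs; D_mod = 3.70032/(1+0.113) = 3.32463 yrs.
ΔP/P ≈ -D_mod · Δy = -3.32463 × (+0.0055) = -0.018285 = -1.8285%.

-1.83%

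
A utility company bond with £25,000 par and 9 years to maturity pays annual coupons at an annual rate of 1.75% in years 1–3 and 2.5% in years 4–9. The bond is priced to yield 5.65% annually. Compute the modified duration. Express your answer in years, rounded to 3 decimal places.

7.759 years

Periodic yield y = 0.0565. First find Macaulay duration:
  t   CF        PV=CF/(1+0.0565)^t    t·PV
  1       437.50       414.1032       414.1032
  2       437.50       391.9576       783.9151
  3       437.50       370.9963     1,112.9888
  4       625.00       501.6514     2,006.6055
  5       625.00       474.8238     2,374.1192
  6       625.00       449.4310     2,696.5859
  7       625.00       425.3961     2,977.7727
  8       625.00       402.6466     3,221.1726
  9    25,625.00    15,625.6597   140,630.9372
  Σ                 19,056.6656   156,218.2002
P = 19,056.6656; Macaulay duration = 156,218.2002 / 19,056.6656 = 8.19756 years.
Modified duration = D_Mac / (1 + y) = 8.19756 / 1.0565 = 7.75917 years.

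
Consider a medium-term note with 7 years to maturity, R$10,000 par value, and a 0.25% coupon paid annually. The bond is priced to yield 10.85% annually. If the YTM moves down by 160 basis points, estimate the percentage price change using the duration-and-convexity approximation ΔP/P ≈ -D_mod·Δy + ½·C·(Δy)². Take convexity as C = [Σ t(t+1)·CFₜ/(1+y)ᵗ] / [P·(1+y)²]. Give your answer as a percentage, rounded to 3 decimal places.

With y = 0.1085:
  t   CF        PV=CF/(1+0.1085)^t    t·PV        t(t+1)·PV
  1        25.00        22.5530        22.5530          45.1060
  2        25.00        20.3455        40.6910         122.0731
  3        25.00        18.3541        55.0623         220.2491
  4        25.00        16.5576        66.2304         331.1519
  5        25.00        14.9369        74.6847         448.1081
  6        25.00        13.4749        80.8495         565.9462
  7    10,025.00     4,874.5497    34,121.8476     272,974.7809
  Σ                  4,980.7717    34,461.9184     274,707.4152
P = 4,980.7717; D_Mac = 6.91899 yrs; D_mod = 6.24176 yrs; C = 44.88512.
Duration effect: -6.24176 × (-0.016) = +0.099868
Convexity effect: 0.5 × 44.88512 × (-0.016)² = +0.0057453
ΔP/P ≈ +0.099868 + 0.0057453 = +0.105613 = +10.5613%.

+10.561%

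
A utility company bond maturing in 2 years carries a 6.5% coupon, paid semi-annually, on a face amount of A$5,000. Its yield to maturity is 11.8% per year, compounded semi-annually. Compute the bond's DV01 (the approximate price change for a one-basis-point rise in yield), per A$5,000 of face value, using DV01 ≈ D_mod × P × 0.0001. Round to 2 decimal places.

Periodic yield y = 0.059.
  t   CF        PV=CF/(1+0.059)^t    t·PV
  1       162.50       153.4466       153.4466
  2       162.50       144.8977       289.7954
  3       162.50       136.8250       410.4750
  4     5,162.50     4,104.6509    16,418.6035
  Σ                  4,539.8202    17,272.3206
P = 4,539.8202; D_Mac = 3.80463 half-year periods = 1.90231 yrs; D_mod = 1.79633 yrs.
DV01 ≈ 1.79633 × 4,539.8202 × 0.0001 = 0.815501.

A$0.82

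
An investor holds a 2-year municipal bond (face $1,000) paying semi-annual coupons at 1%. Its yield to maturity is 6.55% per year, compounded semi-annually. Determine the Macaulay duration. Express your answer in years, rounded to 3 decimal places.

Periodic yield y = 0.03275. Discount each cash flow and weight by its period:
  t   CF        PV=CF/(1+0.03275)^t    t·PV
  1         5.00         4.8414         4.8414
  2         5.00         4.6879         9.3758
  3         5.00         4.5393        13.6178
  4     1,005.00       883.4567     3,533.8266
  Σ                    897.5253     3,561.6617
Price P = Σ PV = 897.5253.
Macaulay duration = Σ(t·PV) / P = 3,561.6617 / 897.5253 = 3.96831 half-year periods.
In years: 3.96831 / 2 = 1.98416 years.

1.984 years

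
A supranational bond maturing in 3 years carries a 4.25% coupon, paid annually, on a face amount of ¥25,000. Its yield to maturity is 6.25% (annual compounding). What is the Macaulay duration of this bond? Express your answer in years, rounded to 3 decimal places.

Periodic yield y = 0.0625. Discount each cash flow and weight by its year:
  t   CF        PV=CF/(1+0.0625)^t    t·PV
  1     1,062.50     1,000.0000     1,000.0000
  2     1,062.50       941.1765     1,882.3529
  3    26,062.50    21,728.4755    65,185.4264
  Σ                 23,669.6519    68,067.7794
Price P = Σ PV = 23,669.6519.
Macaulay duration = Σ(t·PV) / P = 68,067.7794 / 23,669.6519 = 2.87574 years.

2.876 years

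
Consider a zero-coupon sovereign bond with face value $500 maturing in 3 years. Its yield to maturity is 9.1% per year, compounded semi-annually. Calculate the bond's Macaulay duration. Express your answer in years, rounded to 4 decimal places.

3.0000 years

A zero-coupon bond has a single cash flow at maturity, so its Macaulay duration equals its maturity: 3 years.
(Equivalently: 6 semi-annual periods ÷ 2 = 3 years.)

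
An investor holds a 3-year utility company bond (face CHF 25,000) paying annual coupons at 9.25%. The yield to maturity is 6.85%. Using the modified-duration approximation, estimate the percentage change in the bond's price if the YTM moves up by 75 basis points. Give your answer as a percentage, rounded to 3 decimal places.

-1.938%

Periodic yield y = 0.0685. Modified duration first:
  t   CF        PV=CF/(1+0.0685)^t    t·PV
  1     2,312.50     2,164.2489     2,164.2489
  2     2,312.50     2,025.5021     4,051.0041
  3    27,312.50    22,389.1639    67,167.4916
  Σ                 26,578.9149    73,382.7446
P = 26,578.9149; D_Mac = 2.76094 yrs; D_mod = 2.76094/(1+0.0685) = 2.58394 yrs.
ΔP/P ≈ -D_mod · Δy = -2.58394 × (+0.0075) = -0.019380 = -1.9380%.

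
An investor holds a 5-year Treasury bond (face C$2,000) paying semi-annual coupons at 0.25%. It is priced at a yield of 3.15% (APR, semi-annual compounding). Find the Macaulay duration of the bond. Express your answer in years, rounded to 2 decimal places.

4.97 years

Periodic yield y = 0.01575. Discount each cash flow and weight by its period:
  t   CF        PV=CF/(1+0.01575)^t    t·PV
  1         2.50         2.4612         2.4612
  2         2.50         2.4231         4.8461
  3         2.50         2.3855         7.1565
  4         2.50         2.3485         9.3940
  5         2.50         2.3121        11.5605
  6         2.50         2.2762        13.6575
  7         2.50         2.2410        15.6867
  8         2.50         2.2062        17.6496
  9         2.50         2.1720        19.5479
  10    2,002.50     1,712.7904    17,127.9038
  Σ                  1,733.6162    17,229.8639
Price P = Σ PV = 1,733.6162.
Macaulay duration = Σ(t·PV) / P = 17,229.8639 / 1,733.6162 = 9.93868 half-year periods.
In years: 9.93868 / 2 = 4.96934 years.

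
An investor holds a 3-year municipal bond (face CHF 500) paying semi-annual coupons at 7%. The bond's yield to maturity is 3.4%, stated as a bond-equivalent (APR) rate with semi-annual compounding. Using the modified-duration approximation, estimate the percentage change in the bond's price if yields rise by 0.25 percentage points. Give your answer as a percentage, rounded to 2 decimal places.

Periodic yield y = 0.017. Modified duration first:
  t   CF        PV=CF/(1+0.017)^t    t·PV
  1        17.50        17.2075        17.2075
  2        17.50        16.9198        33.8397
  3        17.50        16.6370        49.9110
  4        17.50        16.3589        65.4356
  5        17.50        16.0855        80.4273
  6       517.50       467.7186     2,806.3116
  Σ                    550.9273     3,053.1326
P = 550.9273; D_Mac = 5.54181 half-year periods = 2.77090 yrs; D_mod = 2.77090/(1+0.017) = 2.72459 yrs.
ΔP/P ≈ -D_mod · Δy = -2.72459 × (+0.0025) = -0.006811 = -0.6811%.

-0.68%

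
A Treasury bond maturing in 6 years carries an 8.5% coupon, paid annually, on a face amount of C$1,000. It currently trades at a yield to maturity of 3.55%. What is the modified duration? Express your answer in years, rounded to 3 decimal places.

4.895 years

Periodic yield y = 0.0355. First find Macaulay duration:
  t   CF        PV=CF/(1+0.0355)^t    t·PV
  1        85.00        82.0859        82.0859
  2        85.00        79.2718       158.5436
  3        85.00        76.5541       229.6624
  4        85.00        73.9296       295.7185
  5        85.00        71.3951       356.9755
  6     1,085.00       880.0941     5,280.5647
  Σ                  1,263.3307     6,403.5507
P = 1,263.3307; Macaulay duration = 6,403.5507 / 1,263.3307 = 5.06878 years.
Modified duration = D_Mac / (1 + y) = 5.06878 / 1.0355 = 4.89501 years.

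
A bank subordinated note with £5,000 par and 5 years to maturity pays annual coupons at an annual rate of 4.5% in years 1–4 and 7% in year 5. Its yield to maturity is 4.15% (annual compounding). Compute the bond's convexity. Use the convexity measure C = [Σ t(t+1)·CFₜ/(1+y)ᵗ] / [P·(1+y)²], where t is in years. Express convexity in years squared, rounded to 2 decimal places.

24.72

With y = 0.0415:
  t   CF        PV=CF/(1+0.0415)^t    t·PV        t(t+1)·PV
  1       225.00       216.0346       216.0346         432.0691
  2       225.00       207.4264       414.8527       1,244.5582
  3       225.00       199.1612       597.4835       2,389.9342
  4       225.00       191.2253       764.9013       3,824.5066
  5     5,350.00     4,365.7354    21,828.6770     130,972.0621
  Σ                  5,179.5829    23,821.9492     138,863.1303
P = 5,179.5829.
Convexity = Σ t(t+1)·PV / [P·(1+y)²] = 138,863.1303 / (5,179.5829 × 1.084722) = 24.71574.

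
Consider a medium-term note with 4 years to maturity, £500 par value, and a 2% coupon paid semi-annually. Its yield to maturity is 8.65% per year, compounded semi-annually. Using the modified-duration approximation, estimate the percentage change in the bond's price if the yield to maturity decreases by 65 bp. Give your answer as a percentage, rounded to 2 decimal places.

Periodic yield y = 0.04325. Modified duration first:
  t   CF        PV=CF/(1+0.04325)^t    t·PV
  1         5.00         4.7927         4.7927
  2         5.00         4.5940         9.1880
  3         5.00         4.4036        13.2107
  4         5.00         4.2210        16.8840
  5         5.00         4.0460        20.2301
  6         5.00         3.8783        23.2697
  7         5.00         3.7175        26.0225
  8       505.00       359.9020     2,879.2158
  Σ                    389.5551     2,992.8136
P = 389.5551; D_Mac = 7.68265 half-year periods = 3.84132 yrs; D_mod = 3.84132/(1+0.04325) = 3.68207 yrs.
ΔP/P ≈ -D_mod · Δy = -3.68207 × (-0.0065) = +0.023933 = +2.3933%.

+2.39%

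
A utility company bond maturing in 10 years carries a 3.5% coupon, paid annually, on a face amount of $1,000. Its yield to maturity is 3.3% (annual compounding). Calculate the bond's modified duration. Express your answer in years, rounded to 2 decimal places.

8.35 years

Periodic yield y = 0.033. First find Macaulay duration:
  t   CF        PV=CF/(1+0.033)^t    t·PV
  1        35.00        33.8819        33.8819
  2        35.00        32.7995        65.5990
  3        35.00        31.7517        95.2551
  4        35.00        30.7374       122.9495
  5        35.00        29.7554       148.7772
  6        35.00        28.8049       172.8293
  7        35.00        27.8847       195.1928
  8        35.00        26.9939       215.9511
  9        35.00        26.1315       235.1839
  10    1,035.00       748.0612     7,480.6121
  Σ                  1,016.8022     8,766.2320
P = 1,016.8022; Macaulay duration = 8,766.2320 / 1,016.8022 = 8.62137 years.
Modified duration = D_Mac / (1 + y) = 8.62137 / 1.033 = 8.34596 years.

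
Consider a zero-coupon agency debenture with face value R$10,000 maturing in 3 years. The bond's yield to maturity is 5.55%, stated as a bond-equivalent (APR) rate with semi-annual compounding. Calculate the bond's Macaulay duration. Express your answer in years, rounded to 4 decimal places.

3.0000 years

A zero-coupon bond has a single cash flow at maturity, so its Macaulay duration equals its maturity: 3 years.
(Equivalently: 6 semi-annual periods ÷ 2 = 3 years.)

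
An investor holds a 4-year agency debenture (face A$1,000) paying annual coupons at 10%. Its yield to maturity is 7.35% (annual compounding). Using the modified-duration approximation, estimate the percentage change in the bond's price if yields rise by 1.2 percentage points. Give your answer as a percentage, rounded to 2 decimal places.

Periodic yield y = 0.0735. Modified duration first:
  t   CF        PV=CF/(1+0.0735)^t    t·PV
  1       100.00        93.1532        93.1532
  2       100.00        86.7753       173.5505
  3       100.00        80.8340       242.5019
  4     1,100.00       828.2940     3,313.1758
  Σ                  1,089.0564     3,822.3814
P = 1,089.0564; D_Mac = 3.50981 yrs; D_mod = 3.50981/(1+0.0735) = 3.26950 yrs.
ΔP/P ≈ -D_mod · Δy = -3.26950 × (+0.012) = -0.039234 = -3.9234%.

-3.92%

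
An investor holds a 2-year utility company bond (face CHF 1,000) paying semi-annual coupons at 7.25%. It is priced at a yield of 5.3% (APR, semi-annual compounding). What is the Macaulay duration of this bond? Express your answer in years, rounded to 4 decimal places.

1.8995 years

Periodic yield y = 0.0265. Discount each cash flow and weight by its period:
  t   CF        PV=CF/(1+0.0265)^t    t·PV
  1        36.25        35.3142        35.3142
  2        36.25        34.4025        68.8050
  3        36.25        33.5144       100.5431
  4     1,036.25       933.3160     3,733.2642
  Σ                  1,036.5471     3,937.9265
Price P = Σ PV = 1,036.5471.
Macaulay duration = Σ(t·PV) / P = 3,937.9265 / 1,036.5471 = 3.79908 half-year periods.
In years: 3.79908 / 2 = 1.89954 years.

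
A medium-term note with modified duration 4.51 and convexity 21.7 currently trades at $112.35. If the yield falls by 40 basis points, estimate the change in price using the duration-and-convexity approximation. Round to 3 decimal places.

Duration effect: -D_mod·Δy = -4.51 × (-0.004) = +0.018040
Convexity effect: ½·C·(Δy)² = 0.5 × 21.7 × (-0.004)² = +0.0001736
ΔP/P ≈ +0.018040 + 0.0001736 = +0.0182136
ΔP ≈ 112.35 × (+0.0182136) = +2.04629796.

+$2.046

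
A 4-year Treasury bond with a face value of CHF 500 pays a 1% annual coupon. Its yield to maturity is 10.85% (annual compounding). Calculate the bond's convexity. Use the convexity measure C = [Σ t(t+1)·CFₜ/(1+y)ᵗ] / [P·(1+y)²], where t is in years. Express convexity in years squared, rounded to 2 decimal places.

15.88

With y = 0.1085:
  t   CF        PV=CF/(1+0.1085)^t    t·PV        t(t+1)·PV
  1         5.00         4.5106         4.5106           9.0212
  2         5.00         4.0691         8.1382          24.4146
  3         5.00         3.6708        11.0125          44.0498
  4       505.00       334.4634     1,337.8536       6,689.2678
  Σ                    346.7139     1,361.5148       6,766.7535
P = 346.7139.
Convexity = Σ t(t+1)·PV / [P·(1+y)²] = 6,766.7535 / (346.7139 × 1.228772) = 15.88319.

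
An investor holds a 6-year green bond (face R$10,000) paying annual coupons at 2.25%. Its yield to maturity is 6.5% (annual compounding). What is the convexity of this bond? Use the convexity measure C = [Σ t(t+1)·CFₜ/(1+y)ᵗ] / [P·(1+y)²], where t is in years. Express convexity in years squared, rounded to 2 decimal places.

With y = 0.065:
  t   CF        PV=CF/(1+0.065)^t    t·PV        t(t+1)·PV
  1       225.00       211.2676       211.2676         422.5352
  2       225.00       198.3733       396.7467       1,190.2400
  3       225.00       186.2660       558.7981       2,235.1925
  4       225.00       174.8977       699.5908       3,497.9539
  5       225.00       164.2232       821.1159       4,926.6956
  6    10,225.00     7,007.5414    42,045.2482     294,316.7373
  Σ                  7,942.5692    44,732.7673     306,589.3547
P = 7,942.5692.
Convexity = Σ t(t+1)·PV / [P·(1+y)²] = 306,589.3547 / (7,942.5692 × 1.134225) = 34.03273.

34.03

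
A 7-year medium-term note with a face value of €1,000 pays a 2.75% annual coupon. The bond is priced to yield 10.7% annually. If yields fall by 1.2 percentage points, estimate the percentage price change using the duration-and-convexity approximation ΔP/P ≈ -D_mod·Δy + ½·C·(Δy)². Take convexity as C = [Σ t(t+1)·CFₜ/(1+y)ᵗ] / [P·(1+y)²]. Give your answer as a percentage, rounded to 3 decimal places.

With y = 0.107:
  t   CF        PV=CF/(1+0.107)^t    t·PV        t(t+1)·PV
  1        27.50        24.8419        24.8419          49.6838
  2        27.50        22.4408        44.8815         134.6445
  3        27.50        20.2717        60.8151         243.2602
  4        27.50        18.3123        73.2491         366.2454
  5        27.50        16.5423        82.7113         496.2675
  6        27.50        14.9433        89.6599         627.6193
  7     1,027.50       504.3691     3,530.5838      28,244.6704
  Σ                    621.7213     3,906.7425      30,162.3912
P = 621.7213; D_Mac = 6.28375 yrs; D_mod = 5.67638 yrs; C = 39.58902.
Duration effect: -5.67638 × (-0.012) = +0.068117
Convexity effect: 0.5 × 39.58902 × (-0.012)² = +0.0028504
ΔP/P ≈ +0.068117 + 0.0028504 = +0.070967 = +7.0967%.

+7.097%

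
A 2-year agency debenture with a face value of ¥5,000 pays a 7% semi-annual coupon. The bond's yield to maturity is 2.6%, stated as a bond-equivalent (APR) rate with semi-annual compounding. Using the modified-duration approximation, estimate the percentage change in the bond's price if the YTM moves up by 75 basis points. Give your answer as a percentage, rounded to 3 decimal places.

-1.411%

Periodic yield y = 0.013. Modified duration first:
  t   CF        PV=CF/(1+0.013)^t    t·PV
  1       175.00       172.7542       172.7542
  2       175.00       170.5372       341.0744
  3       175.00       168.3487       505.0460
  4     5,175.00     4,914.4234    19,657.6937
  Σ                  5,426.0635    20,676.5684
P = 5,426.0635; D_Mac = 3.81060 half-year periods = 1.90530 yrs; D_mod = 1.90530/(1+0.013) = 1.88085 yrs.
ΔP/P ≈ -D_mod · Δy = -1.88085 × (+0.0075) = -0.014106 = -1.4106%.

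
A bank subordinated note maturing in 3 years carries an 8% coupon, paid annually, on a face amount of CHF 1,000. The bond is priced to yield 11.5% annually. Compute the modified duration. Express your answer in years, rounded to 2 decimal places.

2.49 years

Periodic yield y = 0.115. First find Macaulay duration:
  t   CF        PV=CF/(1+0.115)^t    t·PV
  1        80.00        71.7489        71.7489
  2        80.00        64.3488       128.6975
  3     1,080.00       779.1107     2,337.3320
  Σ                    915.2083     2,537.7784
P = 915.2083; Macaulay duration = 2,537.7784 / 915.2083 = 2.77290 years.
Modified duration = D_Mac / (1 + y) = 2.77290 / 1.115 = 2.48690 years.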